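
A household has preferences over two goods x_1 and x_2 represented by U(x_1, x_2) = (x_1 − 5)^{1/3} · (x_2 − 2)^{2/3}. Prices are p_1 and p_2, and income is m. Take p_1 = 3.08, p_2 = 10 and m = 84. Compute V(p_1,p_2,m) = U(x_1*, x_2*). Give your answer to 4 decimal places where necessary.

MRS = (1/2)·(x_2−2)/(x_1−5). Tangency with p_1/p_2 gives x_2−2 = 2·(p_1/p_2)·(x_1−5).
Substituting into the budget: x_1* = 5 + 1/3·(m − 5·p_1 − 2·p_2)/p_1, and x_2* = 2 + 2/3·(…)/p_2.
Discretionary income = 84 − 5·3.08 − 2·10 = 48.6; x_1* = 5 + 1/3·48.6/3.08 = 10.2597; x_2* = 2 + 2/3·48.6/10 = 5.24.
Utility at the optimum: U(10.2597, 5.24) = 3.8079.

V = 3.8079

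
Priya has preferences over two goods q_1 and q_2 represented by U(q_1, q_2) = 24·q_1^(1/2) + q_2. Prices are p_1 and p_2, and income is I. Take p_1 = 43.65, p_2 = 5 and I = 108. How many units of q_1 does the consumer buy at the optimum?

q_1* = 1.8894

Set MRS = p_1/p_2: 12·q_1^(−1/2) = p_1/p_2.
Thus q_1* = (12·p_2/p_1)² — independent of I — with the rest of income spent on q_2.
Plugging in: q_1* = (12·5/43.65)² = 1.8894.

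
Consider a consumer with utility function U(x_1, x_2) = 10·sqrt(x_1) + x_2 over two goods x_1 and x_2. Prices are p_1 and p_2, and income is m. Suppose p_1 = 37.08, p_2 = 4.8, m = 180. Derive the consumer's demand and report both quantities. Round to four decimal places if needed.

Thus x_1* = (5·p_2/p_1)² — independent of m — with the rest of income spent on x_2.
Plugging in: x_1* = (5·4.8/37.08)² = 0.4189, x_2* = 34.2638.

x_1* = 0.4189, x_2* = 34.2638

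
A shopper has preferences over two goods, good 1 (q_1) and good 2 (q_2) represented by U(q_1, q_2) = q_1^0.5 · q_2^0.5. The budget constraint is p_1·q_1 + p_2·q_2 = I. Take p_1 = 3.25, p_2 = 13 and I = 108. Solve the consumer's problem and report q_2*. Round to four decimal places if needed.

Tangency: MRS = q_2/q_1 = p_1/p_2.
So 0.5·p_2·q_2 = 0.5·p_1·q_1; combined with the budget, a share 0.5 of income goes to q_1.
Demand: q_1*(p_1,p_2,I) = 0.5·I/p_1 and q_2* = 0.5·I/p_2.
At p_1=3.25, p_2=13, I=108: q_2* = 0.5·108/13 = 4.1538.

q_2* = 4.1538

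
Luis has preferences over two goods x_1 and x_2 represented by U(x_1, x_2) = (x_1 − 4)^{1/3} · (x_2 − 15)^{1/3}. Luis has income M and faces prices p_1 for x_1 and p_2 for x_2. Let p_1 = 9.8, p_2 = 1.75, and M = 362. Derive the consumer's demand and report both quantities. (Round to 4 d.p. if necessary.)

x_1* = 19.1301, x_2* = 99.7286

This is Cobb-Douglas in (x_1−4, x_2−15): tangency gives 1/3·p_2·(x_2−15) = 1/3·p_1·(x_1−4).
After buying the subsistence bundle (4, 15), a share 0.5 of the remaining income goes to x_1: x_1* = 4 + 0.5·(M − 4p_1 − 15p_2)/p_1.
Discretionary income = 362 − 4·9.8 − 15·1.75 = 296.55; x_1* = 4 + 0.5·296.55/9.8 = 19.1301; x_2* = 15 + 0.5·296.55/1.75 = 99.7286.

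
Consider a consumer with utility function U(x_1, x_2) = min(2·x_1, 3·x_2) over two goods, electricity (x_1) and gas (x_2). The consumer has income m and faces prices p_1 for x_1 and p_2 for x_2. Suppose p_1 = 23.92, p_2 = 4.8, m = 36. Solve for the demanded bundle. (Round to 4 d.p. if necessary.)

With perfect complements, no substitution: consume in ratio x_1:x_2 = 3:2.
Budget: p_1·x_1 + p_2·(2/3)·x_1 = m, so (3·p_1 + 2·p_2)·x_1 = 3·m.
Demand: x_1*(p_1,p_2,m) = 3·m/(3·p_1 + 2·p_2), x_2* = 2·m/(3·p_1 + 2·p_2).
Here 3·23.92 + 2·4.8 = 81.36, giving x_1* = 1.3274 and x_2* = 0.885.

x_1* = 1.3274, x_2* = 0.885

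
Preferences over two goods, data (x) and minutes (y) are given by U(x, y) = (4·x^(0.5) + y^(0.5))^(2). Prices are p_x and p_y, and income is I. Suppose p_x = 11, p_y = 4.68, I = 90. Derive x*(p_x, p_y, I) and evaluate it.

Substitute y = (y/x)·x into the budget: x* = I/(p_x + p_y·(y/x)).
Numerically y/x = 0.345282, so x* = 90/(11 + 4.68·0.345282) = 7.1338.

x* = 7.1338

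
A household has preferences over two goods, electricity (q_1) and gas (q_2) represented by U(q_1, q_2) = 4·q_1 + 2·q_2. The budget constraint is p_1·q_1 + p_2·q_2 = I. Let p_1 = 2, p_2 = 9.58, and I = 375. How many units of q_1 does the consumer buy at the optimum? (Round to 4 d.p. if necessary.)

Linear utility — the consumer picks whichever good has higher MU/price: 4/2 = 2 vs 2/9.58 = 0.2088.
q_1 gives more utility per dollar, so spend all income on q_1: q_1* = I/p_1, q_2* = 0.
Numerically: q_1* = 187.5, q_2* = 0.

q_1* = 187.5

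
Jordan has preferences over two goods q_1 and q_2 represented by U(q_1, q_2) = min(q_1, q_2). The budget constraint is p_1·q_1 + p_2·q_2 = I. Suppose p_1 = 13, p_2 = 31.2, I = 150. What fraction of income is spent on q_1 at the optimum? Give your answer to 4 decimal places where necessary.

With perfect complements, no substitution: consume in ratio q_1:q_2 = 1:1.
Budget: p_1·q_1 + p_2·q_1 = I, so (p_1 + p_2)·q_1 = I.
Demand: q_1*(p_1,p_2,I) = I/(p_1 + p_2), q_2* = I/(p_1 + p_2).
Here 13 + 31.2 = 44.2, giving q_1* = 3.3937 and q_2* = 3.3937.
Expenditure on q_1: 13·3.3937 = 44.1176; share = 0.2941.

share on q_1 = 0.2941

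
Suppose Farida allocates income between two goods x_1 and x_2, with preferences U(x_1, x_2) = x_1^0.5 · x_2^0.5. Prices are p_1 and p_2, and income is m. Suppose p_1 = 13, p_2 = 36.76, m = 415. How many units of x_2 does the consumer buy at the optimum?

x_2* = 5.6447

Demand: x_1*(p_1,p_2,m) = 0.5·m/p_1 and x_2* = 0.5·m/p_2.
At p_1=13, p_2=36.76, m=415: x_2* = 0.5·415/36.76 = 5.6447.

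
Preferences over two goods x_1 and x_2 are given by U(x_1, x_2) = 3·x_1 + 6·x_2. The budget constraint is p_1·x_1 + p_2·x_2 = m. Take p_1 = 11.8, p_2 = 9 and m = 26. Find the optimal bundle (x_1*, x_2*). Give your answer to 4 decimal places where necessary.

x_1* = 0, x_2* = 2.8889

x_2 gives more utility per dollar, so spend all income on x_2: x_2* = m/p_2, x_1* = 0.
Numerically: x_1* = 0, x_2* = 2.8889.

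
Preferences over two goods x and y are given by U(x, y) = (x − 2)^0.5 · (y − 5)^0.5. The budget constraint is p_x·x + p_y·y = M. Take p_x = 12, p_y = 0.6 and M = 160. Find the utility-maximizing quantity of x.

x* = 7.5417

Let x' = x−2, y' = y−5. MRS = y'/x' = p_x/p_y.
After buying the subsistence bundle (2, 5), a share 0.5 of the remaining income goes to x: x* = 2 + 0.5·(M − 2p_x − 5p_y)/p_x.
Discretionary income = 160 − 2·12 − 5·0.6 = 133; x* = 2 + 0.5·133/12 = 7.5417.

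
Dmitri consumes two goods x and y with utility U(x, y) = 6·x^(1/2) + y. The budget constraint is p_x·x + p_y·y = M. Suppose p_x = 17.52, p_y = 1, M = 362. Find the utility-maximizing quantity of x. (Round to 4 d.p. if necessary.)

MU_x = 3/√x, MU_y = 1. Tangency: 3/√x = p_x/p_y.
Solve: √x = 3·p_y/p_x, so x*(p_x,p_y) = (3·p_y/p_x)², and y* = (M − p_x·x*)/p_y.
Plugging in: x* = (3·1/17.52)² = 0.0293.

x* = 0.0293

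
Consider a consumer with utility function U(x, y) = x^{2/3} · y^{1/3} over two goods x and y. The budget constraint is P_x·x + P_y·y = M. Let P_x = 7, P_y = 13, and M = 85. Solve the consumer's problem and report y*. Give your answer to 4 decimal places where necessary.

The MRS is 2·y/x. Set MRS = P_x/P_y.
So 2/3·P_y·y = 1/3·P_x·x; combined with the budget, a share 2/3 of income goes to x.
Demand: x*(P_x,P_y,M) = 2/3·M/P_x and y* = 1/3·M/P_y.
At P_x=7, P_y=13, M=85: y* = 1/3·85/13 = 2.1795.

y* = 2.1795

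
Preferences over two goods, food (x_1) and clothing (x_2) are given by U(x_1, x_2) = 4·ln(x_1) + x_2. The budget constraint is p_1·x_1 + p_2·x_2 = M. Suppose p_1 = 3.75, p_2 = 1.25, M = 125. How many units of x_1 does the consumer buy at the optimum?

x_1* = 1.3333

At the given prices: x_1* = 4·1.25/3.75 = 1.3333.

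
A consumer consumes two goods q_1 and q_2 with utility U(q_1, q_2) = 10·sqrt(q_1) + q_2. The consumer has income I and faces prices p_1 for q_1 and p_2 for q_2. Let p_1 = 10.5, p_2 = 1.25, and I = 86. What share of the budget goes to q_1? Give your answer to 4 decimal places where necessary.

share on q_1 = 0.0433

Utility is quasi-linear in q_2; the FOC for q_1 is 5/√q_1 = p_1/p_2.
Solve: √q_1 = 5·p_2/p_1, so q_1*(p_1,p_2) = (5·p_2/p_1)², and q_2* = (I − p_1·q_1*)/p_2.
Plugging in: q_1* = (5·1.25/10.5)² = 0.3543, q_2* = 65.8238.
Expenditure on q_1: 10.5·0.3543 = 3.7202; share = 0.0433.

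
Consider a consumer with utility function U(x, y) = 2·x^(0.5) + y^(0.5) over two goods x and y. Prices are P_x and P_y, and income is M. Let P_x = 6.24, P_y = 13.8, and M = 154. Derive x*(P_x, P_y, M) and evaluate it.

Substitute y = (y/x)·x into the budget: x* = M/(P_x + P_y·(y/x)).
Numerically y/x = 0.051115, so x* = 154/(6.24 + 13.8·0.051115) = 22.173.

x* = 22.173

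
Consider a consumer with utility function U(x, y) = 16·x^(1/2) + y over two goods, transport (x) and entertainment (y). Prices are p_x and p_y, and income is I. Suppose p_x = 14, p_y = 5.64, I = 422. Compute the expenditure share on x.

share on x = 0.3446

Set MRS = p_x/p_y: 8·x^(−1/2) = p_x/p_y.
Thus x* = (8·p_y/p_x)² — independent of I — with the rest of income spent on y.
Plugging in: x* = (8·5.64/14)² = 10.3868, y* = 49.0398.
Expenditure on x: 14·10.3868 = 145.4153; share = 0.3446.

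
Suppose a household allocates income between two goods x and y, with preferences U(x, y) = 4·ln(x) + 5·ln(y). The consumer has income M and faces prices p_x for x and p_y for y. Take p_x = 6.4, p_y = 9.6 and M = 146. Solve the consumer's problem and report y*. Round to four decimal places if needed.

y* = 8.4491

MU_x/MU_y = (4·y)/(5·x); tangency sets this equal to p_x/p_y.
Rearranging, p_y·y = (5/4)·p_x·x. Substituting into the budget gives p_x·x·(1 + (5/4)) = M.
Demand: x*(p_x,p_y,M) = 4/9·M/p_x and y* = 5/9·M/p_y.
At p_x=6.4, p_y=9.6, M=146: y* = 5/9·146/9.6 = 8.4491.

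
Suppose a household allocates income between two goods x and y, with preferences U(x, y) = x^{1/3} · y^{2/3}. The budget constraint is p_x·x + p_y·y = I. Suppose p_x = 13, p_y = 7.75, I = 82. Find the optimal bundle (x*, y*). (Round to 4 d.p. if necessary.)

MU_x/MU_y = (1/3·y)/(2/3·x); tangency sets this equal to p_x/p_y.
So 1/3·p_y·y = 2/3·p_x·x; combined with the budget, a share 1/3 of income goes to x.
Demand: x*(p_x,p_y,I) = 1/3·I/p_x and y* = 2/3·I/p_y.
At p_x=13, p_y=7.75, I=82: x* = 1/3·82/13 = 2.1026, y* = 7.0538.

x* = 2.1026, y* = 7.0538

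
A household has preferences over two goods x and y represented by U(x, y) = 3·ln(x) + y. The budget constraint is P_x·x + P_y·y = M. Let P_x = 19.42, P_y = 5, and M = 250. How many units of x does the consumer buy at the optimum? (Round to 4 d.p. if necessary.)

So x*(P_x,P_y) = 3·P_y/P_x, independent of income; and y* = (M − 3·P_y)/P_y.
At the given prices: x* = 3·5/19.42 = 0.7724.

x* = 0.7724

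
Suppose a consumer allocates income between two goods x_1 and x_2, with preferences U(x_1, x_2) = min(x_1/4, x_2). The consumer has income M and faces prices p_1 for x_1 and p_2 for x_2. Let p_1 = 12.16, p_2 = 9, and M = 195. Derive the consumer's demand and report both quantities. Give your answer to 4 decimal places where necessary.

Leontief preferences: the optimum is at the kink where x_1/4 = x_2/1, i.e. x_2 = (1/4)·x_1.
Budget: p_1·x_1 + p_2·(1/4)·x_1 = M, so (4·p_1 + p_2)·x_1 = 4·M.
Demand: x_1*(p_1,p_2,M) = 4·M/(4·p_1 + p_2), x_2* = M/(4·p_1 + p_2).
Here 4·12.16 + 9 = 57.64, giving x_1* = 13.5323 and x_2* = 3.3831.

x_1* = 13.5323, x_2* = 3.3831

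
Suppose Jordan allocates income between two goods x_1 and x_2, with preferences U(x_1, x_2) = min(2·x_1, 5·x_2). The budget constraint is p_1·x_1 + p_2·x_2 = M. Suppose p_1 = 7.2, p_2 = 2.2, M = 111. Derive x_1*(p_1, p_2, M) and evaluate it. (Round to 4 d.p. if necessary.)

With perfect complements, no substitution: consume in ratio x_1:x_2 = 5:2.
Budget: p_1·x_1 + p_2·(2/5)·x_1 = M, so (5·p_1 + 2·p_2)·x_1 = 5·M.
Demand: x_1*(p_1,p_2,M) = 5·M/(5·p_1 + 2·p_2), x_2* = 2·M/(5·p_1 + 2·p_2).
Here 5·7.2 + 2·2.2 = 40.4, giving x_1* = 13.7376.

x_1* = 13.7376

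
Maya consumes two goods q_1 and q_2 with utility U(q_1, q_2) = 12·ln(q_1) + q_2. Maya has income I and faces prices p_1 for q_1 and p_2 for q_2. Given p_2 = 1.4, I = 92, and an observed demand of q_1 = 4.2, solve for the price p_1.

Set MRS = p_1/p_2: (12/q_1)/1 = p_1/p_2.
So q_1*(p_1,p_2) = 12·p_2/p_1, independent of income; and q_2* = (I − 12·p_2)/p_2.
Set q_1* = 4.2 in the demand function and solve for p_1: p_1 = 4.

p_1 = 4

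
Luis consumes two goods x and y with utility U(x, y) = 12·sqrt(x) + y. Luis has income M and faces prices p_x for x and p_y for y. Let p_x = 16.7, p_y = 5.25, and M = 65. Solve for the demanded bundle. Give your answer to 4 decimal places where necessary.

x* = 3.5579, y* = 1.0636

Solve: √x = 6·p_y/p_x, so x*(p_x,p_y) = (6·p_y/p_x)², and y* = (M − p_x·x*)/p_y.
Plugging in: x* = (6·5.25/16.7)² = 3.5579, y* = 1.0636.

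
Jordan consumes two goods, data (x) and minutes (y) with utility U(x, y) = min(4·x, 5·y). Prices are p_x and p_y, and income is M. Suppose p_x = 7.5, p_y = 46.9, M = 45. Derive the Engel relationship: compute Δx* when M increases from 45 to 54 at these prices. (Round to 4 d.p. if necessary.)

Demand: x*(p_x,p_y,M) = 5·M/(5·p_x + 4·p_y), y* = 4·M/(5·p_x + 4·p_y).
Here 5·7.5 + 4·46.9 = 225.1, giving x* = 0.9996.
At M' = 54: x* = 1.1995. Change: 1.1995 − 0.9996 = 0.1999.

Δx* = 0.1999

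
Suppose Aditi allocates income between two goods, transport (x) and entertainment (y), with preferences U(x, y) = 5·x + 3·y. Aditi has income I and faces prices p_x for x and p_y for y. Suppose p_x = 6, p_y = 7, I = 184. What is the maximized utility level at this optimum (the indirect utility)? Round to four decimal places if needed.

Linear utility — the consumer picks whichever good has higher MU/price: 5/6 = 0.8333 vs 3/7 = 0.4286.
x gives more utility per dollar, so spend all income on x: x* = I/p_x, y* = 0.
Numerically: x* = 30.6667, y* = 0.
Utility at the optimum: U(30.6667, 0) = 153.3333.

V = 153.3333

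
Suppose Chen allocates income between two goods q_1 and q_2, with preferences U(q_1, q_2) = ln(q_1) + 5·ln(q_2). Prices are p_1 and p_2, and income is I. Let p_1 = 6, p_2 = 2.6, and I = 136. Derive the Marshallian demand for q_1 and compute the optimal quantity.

q_1* = 3.7778

At p_1=6, p_2=2.6, I=136: q_1* = 1/6·136/6 = 3.7778.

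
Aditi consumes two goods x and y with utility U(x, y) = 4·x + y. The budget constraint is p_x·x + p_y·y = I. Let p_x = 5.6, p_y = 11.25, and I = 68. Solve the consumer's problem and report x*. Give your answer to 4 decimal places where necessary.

x* = 12.1429

Perfect substitutes: compare marginal utility per dollar. 4/p_x vs 1/p_y → 0.7143 vs 0.0889.
x gives more utility per dollar, so spend all income on x: x* = I/p_x, y* = 0.
Numerically: x* = 12.1429, y* = 0.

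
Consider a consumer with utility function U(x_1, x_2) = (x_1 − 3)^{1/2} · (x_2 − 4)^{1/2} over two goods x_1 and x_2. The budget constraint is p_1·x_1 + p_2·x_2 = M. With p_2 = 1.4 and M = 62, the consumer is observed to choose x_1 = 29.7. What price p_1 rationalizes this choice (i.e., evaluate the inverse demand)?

p_1 = 1

This is Cobb-Douglas in (x_1−3, x_2−4): tangency gives 0.5·p_2·(x_2−4) = 0.5·p_1·(x_1−3).
After buying the subsistence bundle (3, 4), a share 0.5 of the remaining income goes to x_1: x_1* = 3 + 0.5·(M − 3p_1 − 4p_2)/p_1.
Set x_1* = 29.7 in the demand function and solve for p_1: p_1 = 1.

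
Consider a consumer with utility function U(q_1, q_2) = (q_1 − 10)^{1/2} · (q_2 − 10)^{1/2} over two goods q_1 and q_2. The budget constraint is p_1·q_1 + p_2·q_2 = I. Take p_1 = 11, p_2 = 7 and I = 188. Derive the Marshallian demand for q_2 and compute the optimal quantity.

q_2* = 10.5714

Let q_1' = q_1−10, q_2' = q_2−10. MRS = q_2'/q_1' = p_1/p_2.
After buying the subsistence bundle (10, 10), a share 0.5 of the remaining income goes to q_1: q_1* = 10 + 0.5·(I − 10p_1 − 10p_2)/p_1.
Discretionary income = 188 − 10·11 − 10·7 = 8; q_2* = 10 + 0.5·8/7 = 10.5714.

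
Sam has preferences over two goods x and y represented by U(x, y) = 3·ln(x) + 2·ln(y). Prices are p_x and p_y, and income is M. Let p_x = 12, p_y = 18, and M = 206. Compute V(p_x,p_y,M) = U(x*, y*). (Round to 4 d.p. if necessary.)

V = 10.0389

The MRS is (3/2)·y/x. Set MRS = p_x/p_y.
Rearranging, p_y·y = (2/3)·p_x·x. Substituting into the budget gives p_x·x·(1 + (2/3)) = M.
Demand: x*(p_x,p_y,M) = 0.6·M/p_x and y* = 0.4·M/p_y.
At p_x=12, p_y=18, M=206: x* = 0.6·206/12 = 10.3, y* = 4.5778.
Utility at the optimum: U(10.3, 4.5778) = 10.0389.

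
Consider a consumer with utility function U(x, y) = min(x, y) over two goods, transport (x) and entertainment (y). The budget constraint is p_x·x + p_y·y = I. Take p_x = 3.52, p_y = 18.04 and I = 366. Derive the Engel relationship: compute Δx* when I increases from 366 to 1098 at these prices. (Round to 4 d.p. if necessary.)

Δx* = 33.9518

Demand: x*(p_x,p_y,I) = I/(p_x + p_y), y* = I/(p_x + p_y).
Here 3.52 + 18.04 = 21.56, giving x* = 16.9759.
At I' = 1098: x* = 50.9276. Change: 50.9276 − 16.9759 = 33.9518.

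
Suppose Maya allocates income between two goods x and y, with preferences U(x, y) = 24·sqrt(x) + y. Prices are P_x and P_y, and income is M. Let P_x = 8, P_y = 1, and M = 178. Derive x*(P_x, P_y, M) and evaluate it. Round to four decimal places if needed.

x* = 2.25

Set MRS = P_x/P_y: 12·x^(−1/2) = P_x/P_y.
Solve: √x = 12·P_y/P_x, so x*(P_x,P_y) = (12·P_y/P_x)², and y* = (M − P_x·x*)/P_y.
Plugging in: x* = (12·1/8)² = 2.25.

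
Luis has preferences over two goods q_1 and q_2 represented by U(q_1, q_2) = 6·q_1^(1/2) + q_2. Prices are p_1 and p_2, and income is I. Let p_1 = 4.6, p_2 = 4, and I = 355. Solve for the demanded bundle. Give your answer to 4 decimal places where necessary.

Utility is quasi-linear in q_2; the FOC for q_1 is 3/√q_1 = p_1/p_2.
Thus q_1* = (3·p_2/p_1)² — independent of I — with the rest of income spent on q_2.
Plugging in: q_1* = (3·4/4.6)² = 6.8053, q_2* = 80.9239.

q_1* = 6.8053, q_2* = 80.9239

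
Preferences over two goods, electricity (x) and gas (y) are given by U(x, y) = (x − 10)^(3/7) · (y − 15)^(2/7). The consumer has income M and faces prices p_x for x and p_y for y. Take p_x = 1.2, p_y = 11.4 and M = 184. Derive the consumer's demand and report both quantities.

This is Cobb-Douglas in (x−10, y−15): tangency gives 3/7·p_y·(y−15) = 2/7·p_x·(x−10).
Substituting into the budget: x* = 10 + 0.6·(M − 10·p_x − 15·p_y)/p_x, and y* = 15 + 0.4·(…)/p_y.
Discretionary income = 184 − 10·1.2 − 15·11.4 = 1; x* = 10 + 0.6·1/1.2 = 10.5; y* = 15 + 0.4·1/11.4 = 15.0351.

x* = 10.5, y* = 15.0351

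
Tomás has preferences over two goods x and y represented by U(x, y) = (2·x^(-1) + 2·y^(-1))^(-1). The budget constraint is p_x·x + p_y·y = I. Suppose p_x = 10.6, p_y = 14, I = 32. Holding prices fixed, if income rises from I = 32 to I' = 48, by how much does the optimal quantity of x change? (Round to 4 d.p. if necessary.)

From the CES first-order condition, (y/x)^(2) = p_x/p_y.
Hence y/x = (p_x/p_y)^(1/(2)), i.e. raised to the 0.5 power.
With the ratio pinned down, the budget gives x* = I/(p_x + p_y·(y/x)) and y* = (y/x)·x*.
Numerically y/x = 0.87014, so x* = 32/(10.6 + 14·0.87014) = 1.4046.
At I' = 48: x* = 2.1069. Change: 2.1069 − 1.4046 = 0.7023.

Δx* = 0.7023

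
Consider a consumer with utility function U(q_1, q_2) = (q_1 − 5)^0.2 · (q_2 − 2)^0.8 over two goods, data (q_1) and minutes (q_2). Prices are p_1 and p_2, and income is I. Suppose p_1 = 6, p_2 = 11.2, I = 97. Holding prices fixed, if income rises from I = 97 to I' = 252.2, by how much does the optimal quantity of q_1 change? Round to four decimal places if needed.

Δq_1* = 5.1733

Let q_1' = q_1−5, q_2' = q_2−2. MRS = (1/4)·q_2'/q_1' = p_1/p_2.
After buying the subsistence bundle (5, 2), a share 0.2 of the remaining income goes to q_1: q_1* = 5 + 0.2·(I − 5p_1 − 2p_2)/p_1.
Discretionary income = 97 − 5·6 − 2·11.2 = 44.6; q_1* = 5 + 0.2·44.6/6 = 6.4867.
At I' = 252.2: q_1* = 11.66. Change: 11.66 − 6.4867 = 5.1733.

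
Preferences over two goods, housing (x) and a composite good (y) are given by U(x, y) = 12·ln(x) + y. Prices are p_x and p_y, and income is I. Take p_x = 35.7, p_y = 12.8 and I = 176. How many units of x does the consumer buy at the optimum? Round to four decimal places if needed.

x* = 4.3025

At the given prices: x* = 12·12.8/35.7 = 4.3025.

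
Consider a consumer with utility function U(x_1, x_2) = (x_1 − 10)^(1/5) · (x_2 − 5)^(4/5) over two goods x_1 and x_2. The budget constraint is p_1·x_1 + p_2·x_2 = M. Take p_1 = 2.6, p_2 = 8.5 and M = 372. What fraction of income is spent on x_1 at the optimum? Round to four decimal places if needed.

MRS = (1/4)·(x_2−5)/(x_1−10). Tangency with p_1/p_2 gives x_2−5 = 4·(p_1/p_2)·(x_1−10).
After buying the subsistence bundle (10, 5), a share 0.2 of the remaining income goes to x_1: x_1* = 10 + 0.2·(M − 10p_1 − 5p_2)/p_1.
Discretionary income = 372 − 10·2.6 − 5·8.5 = 303.5; x_1* = 10 + 0.2·303.5/2.6 = 33.3462; x_2* = 5 + 0.8·303.5/8.5 = 33.5647.
Expenditure on x_1: 2.6·33.3462 = 86.7; share = 0.2331.

share on x_1 = 0.2331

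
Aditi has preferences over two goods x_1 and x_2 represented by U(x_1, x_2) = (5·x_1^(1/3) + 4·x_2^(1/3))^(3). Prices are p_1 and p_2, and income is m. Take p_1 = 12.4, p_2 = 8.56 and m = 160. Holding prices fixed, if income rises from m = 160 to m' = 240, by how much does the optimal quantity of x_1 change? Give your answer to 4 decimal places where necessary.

Numerically x_2/x_1 = 1.247547, so x_1* = 160/(12.4 + 8.56·1.247547) = 6.9327.
At m' = 240: x_1* = 10.3991. Change: 10.3991 − 6.9327 = 3.4664.

Δx_1* = 3.4664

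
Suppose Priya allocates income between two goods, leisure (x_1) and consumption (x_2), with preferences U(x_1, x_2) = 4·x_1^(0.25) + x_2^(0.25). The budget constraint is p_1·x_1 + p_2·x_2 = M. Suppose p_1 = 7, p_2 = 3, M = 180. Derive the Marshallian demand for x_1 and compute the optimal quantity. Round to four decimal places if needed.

From the CES first-order condition, 4·(x_2/x_1)^(0.75) = p_1/p_2.
Hence x_2/x_1 = ((1/4)·p_1/p_2)^(1/(0.75)), i.e. raised to the 4/3 power.
Substitute x_2 = (x_2/x_1)·x_1 into the budget: x_1* = M/(p_1 + p_2·(x_2/x_1)).
Numerically x_2/x_1 = 0.487404, so x_1* = 180/(7 + 3·0.487404) = 21.271.

x_1* = 21.271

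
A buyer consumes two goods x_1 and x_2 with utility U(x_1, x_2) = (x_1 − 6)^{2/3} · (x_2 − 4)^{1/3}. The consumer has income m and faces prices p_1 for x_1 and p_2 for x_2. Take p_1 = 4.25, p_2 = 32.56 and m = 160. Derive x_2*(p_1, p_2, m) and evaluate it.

This is Cobb-Douglas in (x_1−6, x_2−4): tangency gives 2/3·p_2·(x_2−4) = 1/3·p_1·(x_1−6).
Substituting into the budget: x_1* = 6 + 2/3·(m − 6·p_1 − 4·p_2)/p_1, and x_2* = 4 + 1/3·(…)/p_2.
Discretionary income = 160 − 6·4.25 − 4·32.56 = 4.26; x_2* = 4 + 1/3·4.26/32.56 = 4.0436.

x_2* = 4.0436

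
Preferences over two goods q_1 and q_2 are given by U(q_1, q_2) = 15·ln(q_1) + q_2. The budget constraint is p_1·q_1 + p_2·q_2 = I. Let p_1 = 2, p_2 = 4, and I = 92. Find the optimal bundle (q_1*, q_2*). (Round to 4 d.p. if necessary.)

Set MRS = p_1/p_2: (15/q_1)/1 = p_1/p_2.
So q_1*(p_1,p_2) = 15·p_2/p_1, independent of income; and q_2* = (I − 15·p_2)/p_2.
At the given prices: q_1* = 15·4/2 = 30, and q_2* = 8.

q_1* = 30, q_2* = 8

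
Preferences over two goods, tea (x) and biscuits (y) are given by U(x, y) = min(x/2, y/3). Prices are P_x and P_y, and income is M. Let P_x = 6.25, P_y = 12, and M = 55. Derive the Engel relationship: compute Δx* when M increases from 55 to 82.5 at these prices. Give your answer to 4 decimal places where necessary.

Δx* = 1.134

With perfect complements, no substitution: consume in ratio x:y = 2:3.
Budget: P_x·x + P_y·(3/2)·x = M, so (2·P_x + 3·P_y)·x = 2·M.
Demand: x*(P_x,P_y,M) = 2·M/(2·P_x + 3·P_y), y* = 3·M/(2·P_x + 3·P_y).
Here 2·6.25 + 3·12 = 48.5, giving x* = 2.268.
At M' = 82.5: x* = 3.4021. Change: 3.4021 − 2.268 = 1.134.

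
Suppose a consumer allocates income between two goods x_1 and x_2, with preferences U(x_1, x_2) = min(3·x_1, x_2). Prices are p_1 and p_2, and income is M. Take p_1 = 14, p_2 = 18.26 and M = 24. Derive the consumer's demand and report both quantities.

x_1* = 0.3489, x_2* = 1.0468

Leontief preferences: the optimum is at the kink where x_1/1 = x_2/3, i.e. x_2 = 3·x_1.
Budget: p_1·x_1 + p_2·3·x_1 = M, so (p_1 + 3·p_2)·x_1 = M.
Demand: x_1*(p_1,p_2,M) = M/(p_1 + 3·p_2), x_2* = 3·M/(p_1 + 3·p_2).
Here 14 + 3·18.26 = 68.78, giving x_1* = 0.3489 and x_2* = 1.0468.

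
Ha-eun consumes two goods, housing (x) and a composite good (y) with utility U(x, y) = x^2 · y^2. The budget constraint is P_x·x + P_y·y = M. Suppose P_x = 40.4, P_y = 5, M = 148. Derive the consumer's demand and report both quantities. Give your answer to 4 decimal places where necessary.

The MRS is y/x. Set MRS = P_x/P_y.
So 2·P_y·y = 2·P_x·x; combined with the budget, a share 0.5 of income goes to x.
Demand: x*(P_x,P_y,M) = 0.5·M/P_x and y* = 0.5·M/P_y.
At P_x=40.4, P_y=5, M=148: x* = 0.5·148/40.4 = 1.8317, y* = 14.8.

x* = 1.8317, y* = 14.8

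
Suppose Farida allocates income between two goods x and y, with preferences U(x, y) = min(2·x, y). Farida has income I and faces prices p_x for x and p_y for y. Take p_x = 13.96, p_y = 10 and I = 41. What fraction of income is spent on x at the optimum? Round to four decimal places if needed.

share on x = 0.4111

With perfect complements, no substitution: consume in ratio x:y = 1:2.
Budget: p_x·x + p_y·2·x = I, so (p_x + 2·p_y)·x = I.
Demand: x*(p_x,p_y,I) = I/(p_x + 2·p_y), y* = 2·I/(p_x + 2·p_y).
Here 13.96 + 2·10 = 33.96, giving x* = 1.2073 and y* = 2.4146.
Expenditure on x: 13.96·1.2073 = 16.8539; share = 0.4111.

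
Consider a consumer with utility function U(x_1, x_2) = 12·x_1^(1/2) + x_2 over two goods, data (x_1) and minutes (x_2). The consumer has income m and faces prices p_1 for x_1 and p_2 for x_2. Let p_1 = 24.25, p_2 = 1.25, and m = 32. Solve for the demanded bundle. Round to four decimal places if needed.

x_1* = 0.0957, x_2* = 23.7443

Set MRS = p_1/p_2: 6·x_1^(−1/2) = p_1/p_2.
Thus x_1* = (6·p_2/p_1)² — independent of m — with the rest of income spent on x_2.
Plugging in: x_1* = (6·1.25/24.25)² = 0.0957, x_2* = 23.7443.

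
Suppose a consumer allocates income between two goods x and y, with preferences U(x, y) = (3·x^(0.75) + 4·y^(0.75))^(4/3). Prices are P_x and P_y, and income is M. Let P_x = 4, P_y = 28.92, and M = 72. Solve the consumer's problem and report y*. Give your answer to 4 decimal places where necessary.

y* = 0.0206

With the ratio pinned down, the budget gives x* = M/(P_x + P_y·(y/x)) and y* = (y/x)·x*.
Numerically y/x = 0.001157, so x* = 72/(4 + 28.92·0.001157) = 17.8507 and y* = 0.001157·17.8507 = 0.0206.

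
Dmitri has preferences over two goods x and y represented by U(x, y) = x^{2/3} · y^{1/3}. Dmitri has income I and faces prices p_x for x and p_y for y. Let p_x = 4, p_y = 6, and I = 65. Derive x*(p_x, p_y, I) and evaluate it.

x* = 10.8333

The MRS is 2·y/x. Set MRS = p_x/p_y.
So 2/3·p_y·y = 1/3·p_x·x; combined with the budget, a share 2/3 of income goes to x.
Demand: x*(p_x,p_y,I) = 2/3·I/p_x and y* = 1/3·I/p_y.
At p_x=4, p_y=6, I=65: x* = 2/3·65/4 = 10.8333.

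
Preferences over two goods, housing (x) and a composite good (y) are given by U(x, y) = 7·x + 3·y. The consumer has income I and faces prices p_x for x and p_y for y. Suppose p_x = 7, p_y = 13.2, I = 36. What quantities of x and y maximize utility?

Perfect substitutes: compare marginal utility per dollar. 7/p_x vs 3/p_y → 1 vs 0.2273.
x gives more utility per dollar, so spend all income on x: x* = I/p_x, y* = 0.
Numerically: x* = 5.1429, y* = 0.

x* = 5.1429, y* = 0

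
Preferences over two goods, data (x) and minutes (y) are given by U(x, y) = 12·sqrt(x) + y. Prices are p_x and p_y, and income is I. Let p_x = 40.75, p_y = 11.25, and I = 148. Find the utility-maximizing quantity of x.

x* = 2.7438

Utility is quasi-linear in y; the FOC for x is 6/√x = p_x/p_y.
Solve: √x = 6·p_y/p_x, so x*(p_x,p_y) = (6·p_y/p_x)², and y* = (I − p_x·x*)/p_y.
Plugging in: x* = (6·11.25/40.75)² = 2.7438.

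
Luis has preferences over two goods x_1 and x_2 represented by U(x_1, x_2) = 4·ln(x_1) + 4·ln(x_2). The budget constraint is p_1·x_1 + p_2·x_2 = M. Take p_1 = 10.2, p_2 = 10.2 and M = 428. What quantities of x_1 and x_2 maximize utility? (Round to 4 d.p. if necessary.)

The MRS is x_2/x_1. Set MRS = p_1/p_2.
Rearranging, p_2·x_2 = p_1·x_1. Substituting into the budget gives p_1·x_1·(1 + 1) = M.
Demand: x_1*(p_1,p_2,M) = 0.5·M/p_1 and x_2* = 0.5·M/p_2.
At p_1=10.2, p_2=10.2, M=428: x_1* = 0.5·428/10.2 = 20.9804, x_2* = 20.9804.

x_1* = 20.9804, x_2* = 20.9804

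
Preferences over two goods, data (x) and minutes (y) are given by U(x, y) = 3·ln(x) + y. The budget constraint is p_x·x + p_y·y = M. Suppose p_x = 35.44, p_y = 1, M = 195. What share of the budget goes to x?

share on x = 0.0154

MU_x = 3/x, MU_y = 1. Tangency: 3/x = p_x/p_y.
So x*(p_x,p_y) = 3·p_y/p_x, independent of income; and y* = (M − 3·p_y)/p_y.
At the given prices: x* = 3·1/35.44 = 0.0847, and y* = 192.
Expenditure on x: 35.44·0.0847 = 3; share = 0.0154.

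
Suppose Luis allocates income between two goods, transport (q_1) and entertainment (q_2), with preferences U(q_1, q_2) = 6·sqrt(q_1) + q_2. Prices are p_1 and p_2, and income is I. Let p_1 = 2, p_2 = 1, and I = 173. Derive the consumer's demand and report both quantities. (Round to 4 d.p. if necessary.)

Set MRS = p_1/p_2: 3·q_1^(−1/2) = p_1/p_2.
Solve: √q_1 = 3·p_2/p_1, so q_1*(p_1,p_2) = (3·p_2/p_1)², and q_2* = (I − p_1·q_1*)/p_2.
Plugging in: q_1* = (3·1/2)² = 2.25, q_2* = 168.5.

q_1* = 2.25, q_2* = 168.5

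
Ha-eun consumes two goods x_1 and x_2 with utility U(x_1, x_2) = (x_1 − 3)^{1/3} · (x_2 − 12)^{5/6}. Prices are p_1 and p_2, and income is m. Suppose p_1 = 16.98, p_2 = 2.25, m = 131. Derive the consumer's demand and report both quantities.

x_1* = 3.8928, x_2* = 28.8444

Let x_1' = x_1−3, x_2' = x_2−12. MRS = (2/5)·x_2'/x_1' = p_1/p_2.
Substituting into the budget: x_1* = 3 + 2/7·(m − 3·p_1 − 12·p_2)/p_1, and x_2* = 12 + 5/7·(…)/p_2.
Discretionary income = 131 − 3·16.98 − 12·2.25 = 53.06; x_1* = 3 + 2/7·53.06/16.98 = 3.8928; x_2* = 12 + 5/7·53.06/2.25 = 28.8444.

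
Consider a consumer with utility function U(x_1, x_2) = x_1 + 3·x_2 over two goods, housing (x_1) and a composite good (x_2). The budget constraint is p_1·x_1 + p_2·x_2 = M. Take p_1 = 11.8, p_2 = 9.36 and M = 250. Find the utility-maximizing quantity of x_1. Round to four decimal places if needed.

x_1* = 0

Linear utility — the consumer picks whichever good has higher MU/price: 1/11.8 = 0.0847 vs 3/9.36 = 0.3205.
x_2 gives more utility per dollar, so spend all income on x_2: x_2* = M/p_2, x_1* = 0.
Numerically: x_1* = 0, x_2* = 26.7094.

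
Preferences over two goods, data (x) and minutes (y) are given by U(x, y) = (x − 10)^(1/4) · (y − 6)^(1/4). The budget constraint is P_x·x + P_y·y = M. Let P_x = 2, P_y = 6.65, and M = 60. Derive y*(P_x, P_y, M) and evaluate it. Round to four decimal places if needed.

y* = 6.0075

This is Cobb-Douglas in (x−10, y−6): tangency gives 0.25·P_y·(y−6) = 0.25·P_x·(x−10).
Substituting into the budget: x* = 10 + 0.5·(M − 10·P_x − 6·P_y)/P_x, and y* = 6 + 0.5·(…)/P_y.
Discretionary income = 60 − 10·2 − 6·6.65 = 0.1; y* = 6 + 0.5·0.1/6.65 = 6.0075.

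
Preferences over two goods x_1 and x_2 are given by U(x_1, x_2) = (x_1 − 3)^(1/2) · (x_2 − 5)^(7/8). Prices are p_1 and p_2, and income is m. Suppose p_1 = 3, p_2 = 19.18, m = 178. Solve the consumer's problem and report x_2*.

x_2* = 7.4253

Let x_1' = x_1−3, x_2' = x_2−5. MRS = (4/7)·x_2'/x_1' = p_1/p_2.
Substituting into the budget: x_1* = 3 + 4/11·(m − 3·p_1 − 5·p_2)/p_1, and x_2* = 5 + 7/11·(…)/p_2.
Discretionary income = 178 − 3·3 − 5·19.18 = 73.1; x_2* = 5 + 7/11·73.1/19.18 = 7.4253.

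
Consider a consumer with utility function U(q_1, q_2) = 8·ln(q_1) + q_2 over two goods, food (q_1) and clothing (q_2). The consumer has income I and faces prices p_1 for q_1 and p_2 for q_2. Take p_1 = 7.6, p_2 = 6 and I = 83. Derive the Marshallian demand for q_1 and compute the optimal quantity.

Set MRS = p_1/p_2: (8/q_1)/1 = p_1/p_2.
So q_1*(p_1,p_2) = 8·p_2/p_1, independent of income; and q_2* = (I − 8·p_2)/p_2.
At the given prices: q_1* = 8·6/7.6 = 6.3158.

q_1* = 6.3158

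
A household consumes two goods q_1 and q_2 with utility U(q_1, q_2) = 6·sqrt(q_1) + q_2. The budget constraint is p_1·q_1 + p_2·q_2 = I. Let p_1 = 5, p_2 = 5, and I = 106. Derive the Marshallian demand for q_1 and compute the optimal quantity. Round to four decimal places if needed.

Set MRS = p_1/p_2: 3·q_1^(−1/2) = p_1/p_2.
Solve: √q_1 = 3·p_2/p_1, so q_1*(p_1,p_2) = (3·p_2/p_1)², and q_2* = (I − p_1·q_1*)/p_2.
Plugging in: q_1* = (3·5/5)² = 9.

q_1* = 9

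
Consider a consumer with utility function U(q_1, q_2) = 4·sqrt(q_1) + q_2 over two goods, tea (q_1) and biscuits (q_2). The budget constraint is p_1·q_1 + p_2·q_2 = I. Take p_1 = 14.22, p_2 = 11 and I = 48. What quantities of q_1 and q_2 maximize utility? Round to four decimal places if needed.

Set MRS = p_1/p_2: 2·q_1^(−1/2) = p_1/p_2.
Solve: √q_1 = 2·p_2/p_1, so q_1*(p_1,p_2) = (2·p_2/p_1)², and q_2* = (I − p_1·q_1*)/p_2.
Plugging in: q_1* = (2·11/14.22)² = 2.3936, q_2* = 1.2694.

q_1* = 2.3936, q_2* = 1.2694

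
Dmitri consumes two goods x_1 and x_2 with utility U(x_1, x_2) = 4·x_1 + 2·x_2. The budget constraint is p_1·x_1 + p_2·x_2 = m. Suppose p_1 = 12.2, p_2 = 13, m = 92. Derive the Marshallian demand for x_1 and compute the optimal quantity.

Linear utility — the consumer picks whichever good has higher MU/price: 4/12.2 = 0.3279 vs 2/13 = 0.1538.
x_1 gives more utility per dollar, so spend all income on x_1: x_1* = m/p_1, x_2* = 0.
Numerically: x_1* = 7.541, x_2* = 0.

x_1* = 7.541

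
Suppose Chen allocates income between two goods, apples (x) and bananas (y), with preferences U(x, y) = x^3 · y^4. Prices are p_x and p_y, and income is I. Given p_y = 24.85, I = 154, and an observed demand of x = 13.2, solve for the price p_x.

Tangency: MRS = (3/4)·y/x = p_x/p_y.
So 3·p_y·y = 4·p_x·x; combined with the budget, a share 3/7 of income goes to x.
Demand: x*(p_x,p_y,I) = 3/7·I/p_x and y* = 4/7·I/p_y.
Set x* = 13.2 in the demand function and solve for p_x: p_x = 5.

p_x = 5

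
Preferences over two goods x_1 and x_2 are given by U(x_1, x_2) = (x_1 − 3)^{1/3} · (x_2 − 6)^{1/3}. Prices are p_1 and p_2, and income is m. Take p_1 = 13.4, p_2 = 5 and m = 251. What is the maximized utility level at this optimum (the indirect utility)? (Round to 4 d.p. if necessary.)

After buying the subsistence bundle (3, 6), a share 0.5 of the remaining income goes to x_1: x_1* = 3 + 0.5·(m − 3p_1 − 6p_2)/p_1.
Discretionary income = 251 − 3·13.4 − 6·5 = 180.8; x_1* = 3 + 0.5·180.8/13.4 = 9.7463; x_2* = 6 + 0.5·180.8/5 = 24.08.
Utility at the optimum: U(9.7463, 24.08) = 4.9593.

V = 4.9593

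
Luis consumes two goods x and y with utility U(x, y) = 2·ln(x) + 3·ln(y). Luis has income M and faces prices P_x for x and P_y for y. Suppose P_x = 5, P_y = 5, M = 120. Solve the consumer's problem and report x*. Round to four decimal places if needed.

x* = 9.6

The MRS is (2/3)·y/x. Set MRS = P_x/P_y.
Rearranging, P_y·y = (3/2)·P_x·x. Substituting into the budget gives P_x·x·(1 + (3/2)) = M.
Demand: x*(P_x,P_y,M) = 0.4·M/P_x and y* = 0.6·M/P_y.
At P_x=5, P_y=5, M=120: x* = 0.4·120/5 = 9.6.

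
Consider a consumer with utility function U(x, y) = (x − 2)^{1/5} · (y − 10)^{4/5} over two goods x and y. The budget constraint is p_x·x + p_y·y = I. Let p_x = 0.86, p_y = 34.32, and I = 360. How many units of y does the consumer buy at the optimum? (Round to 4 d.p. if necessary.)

MRS = (1/4)·(y−10)/(x−2). Tangency with p_x/p_y gives y−10 = 4·(p_x/p_y)·(x−2).
Substituting into the budget: x* = 2 + 0.2·(I − 2·p_x − 10·p_y)/p_x, and y* = 10 + 0.8·(…)/p_y.
Discretionary income = 360 − 2·0.86 − 10·34.32 = 15.08; y* = 10 + 0.8·15.08/34.32 = 10.3515.

y* = 10.3515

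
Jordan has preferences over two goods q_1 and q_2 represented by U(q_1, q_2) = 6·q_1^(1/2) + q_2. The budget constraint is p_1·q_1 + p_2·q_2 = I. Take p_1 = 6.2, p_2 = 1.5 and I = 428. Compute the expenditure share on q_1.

Set MRS = p_1/p_2: 3·q_1^(−1/2) = p_1/p_2.
Thus q_1* = (3·p_2/p_1)² — independent of I — with the rest of income spent on q_2.
Plugging in: q_1* = (3·1.5/6.2)² = 0.5268, q_2* = 283.1559.
Expenditure on q_1: 6.2·0.5268 = 3.2661; share = 0.0076.

share on q_1 = 0.0076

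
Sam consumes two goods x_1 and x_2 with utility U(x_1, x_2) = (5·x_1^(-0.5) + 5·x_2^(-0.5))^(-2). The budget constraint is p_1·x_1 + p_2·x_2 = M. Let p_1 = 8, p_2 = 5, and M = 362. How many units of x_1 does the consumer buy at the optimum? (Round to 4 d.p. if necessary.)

x_1* = 24.3937

With the ratio pinned down, the budget gives x_1* = M/(p_1 + p_2·(x_2/x_1)) and x_2* = (x_2/x_1)·x_1*.
Numerically x_2/x_1 = 1.367981, so x_1* = 362/(8 + 5·1.367981) = 24.3937.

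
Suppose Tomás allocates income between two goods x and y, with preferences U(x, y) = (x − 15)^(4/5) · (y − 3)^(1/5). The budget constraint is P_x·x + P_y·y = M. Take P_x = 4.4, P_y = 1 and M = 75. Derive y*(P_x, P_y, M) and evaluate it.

y* = 4.2

Substituting into the budget: x* = 15 + 0.8·(M − 15·P_x − 3·P_y)/P_x, and y* = 3 + 0.2·(…)/P_y.
Discretionary income = 75 − 15·4.4 − 3·1 = 6; y* = 3 + 0.2·6/1 = 4.2.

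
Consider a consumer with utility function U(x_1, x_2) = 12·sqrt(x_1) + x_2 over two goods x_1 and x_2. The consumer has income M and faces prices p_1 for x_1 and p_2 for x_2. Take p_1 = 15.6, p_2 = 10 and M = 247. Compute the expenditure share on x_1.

MU_x_1 = 6/√x_1, MU_x_2 = 1. Tangency: 6/√x_1 = p_1/p_2.
Thus x_1* = (6·p_2/p_1)² — independent of M — with the rest of income spent on x_2.
Plugging in: x_1* = (6·10/15.6)² = 14.7929, x_2* = 1.6231.
Expenditure on x_1: 15.6·14.7929 = 230.7692; share = 0.9343.

share on x_1 = 0.9343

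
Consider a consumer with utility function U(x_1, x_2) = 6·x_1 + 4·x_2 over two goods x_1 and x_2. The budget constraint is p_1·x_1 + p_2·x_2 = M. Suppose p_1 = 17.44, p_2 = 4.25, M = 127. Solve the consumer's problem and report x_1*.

x_1* = 0

Linear utility — the consumer picks whichever good has higher MU/price: 6/17.44 = 0.344 vs 4/4.25 = 0.9412.
x_2 gives more utility per dollar, so spend all income on x_2: x_2* = M/p_2, x_1* = 0.
Numerically: x_1* = 0, x_2* = 29.8824.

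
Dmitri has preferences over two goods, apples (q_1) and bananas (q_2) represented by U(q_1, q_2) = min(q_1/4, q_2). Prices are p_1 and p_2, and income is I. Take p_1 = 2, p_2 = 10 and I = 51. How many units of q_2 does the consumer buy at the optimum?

q_2* = 2.8333

With perfect complements, no substitution: consume in ratio q_1:q_2 = 4:1.
Budget: p_1·q_1 + p_2·(1/4)·q_1 = I, so (4·p_1 + p_2)·q_1 = 4·I.
Demand: q_1*(p_1,p_2,I) = 4·I/(4·p_1 + p_2), q_2* = I/(4·p_1 + p_2).
Here 4·2 + 10 = 18, giving q_2* = 2.8333.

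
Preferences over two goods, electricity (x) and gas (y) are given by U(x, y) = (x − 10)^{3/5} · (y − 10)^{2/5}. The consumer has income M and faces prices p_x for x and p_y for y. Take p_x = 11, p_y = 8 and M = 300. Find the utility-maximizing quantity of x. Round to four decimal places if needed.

x* = 16

Let x' = x−10, y' = y−10. MRS = (3/2)·y'/x' = p_x/p_y.
After buying the subsistence bundle (10, 10), a share 0.6 of the remaining income goes to x: x* = 10 + 0.6·(M − 10p_x − 10p_y)/p_x.
Discretionary income = 300 − 10·11 − 10·8 = 110; x* = 10 + 0.6·110/11 = 16.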